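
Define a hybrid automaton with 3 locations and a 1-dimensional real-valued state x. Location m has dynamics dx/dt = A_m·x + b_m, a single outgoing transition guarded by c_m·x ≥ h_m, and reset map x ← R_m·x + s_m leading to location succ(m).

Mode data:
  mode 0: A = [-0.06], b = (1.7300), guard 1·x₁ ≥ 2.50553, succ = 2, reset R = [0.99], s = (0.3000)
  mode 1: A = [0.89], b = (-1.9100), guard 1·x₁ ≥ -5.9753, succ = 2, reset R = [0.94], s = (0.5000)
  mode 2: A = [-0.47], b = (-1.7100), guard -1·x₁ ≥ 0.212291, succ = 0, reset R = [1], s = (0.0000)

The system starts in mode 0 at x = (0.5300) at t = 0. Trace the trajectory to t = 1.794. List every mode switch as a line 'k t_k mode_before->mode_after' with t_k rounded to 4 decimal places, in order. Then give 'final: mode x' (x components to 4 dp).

Mode 0: guard c·x = 2.5055 hit at Δt = 1.2059 (t = 1.2059), x⁻ = (2.5055) → reset → x⁺ = (2.7805), jump to mode 2
Mode 2: flow for 0.5881 to horizon, guard not reached → x = (1.2304)

1 1.2059 0->2
final: 2 1.2304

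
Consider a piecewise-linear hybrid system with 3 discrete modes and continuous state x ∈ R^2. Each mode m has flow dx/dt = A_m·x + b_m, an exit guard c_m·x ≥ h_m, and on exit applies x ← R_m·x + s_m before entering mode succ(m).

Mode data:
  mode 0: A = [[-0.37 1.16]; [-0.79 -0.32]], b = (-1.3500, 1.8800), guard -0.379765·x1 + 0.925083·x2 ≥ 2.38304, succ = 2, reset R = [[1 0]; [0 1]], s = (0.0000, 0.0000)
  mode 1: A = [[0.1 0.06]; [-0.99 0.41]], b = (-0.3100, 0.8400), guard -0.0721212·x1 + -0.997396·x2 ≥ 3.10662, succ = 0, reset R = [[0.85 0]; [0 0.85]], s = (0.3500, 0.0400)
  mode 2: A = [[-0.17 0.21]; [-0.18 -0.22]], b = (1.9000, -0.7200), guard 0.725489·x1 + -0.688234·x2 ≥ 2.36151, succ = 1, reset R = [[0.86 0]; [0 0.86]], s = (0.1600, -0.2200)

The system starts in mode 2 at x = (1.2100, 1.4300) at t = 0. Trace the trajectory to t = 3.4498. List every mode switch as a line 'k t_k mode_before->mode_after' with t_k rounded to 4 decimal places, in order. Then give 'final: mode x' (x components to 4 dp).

Mode 2: guard c·x = 2.3615 hit at Δt = 1.1862 (t = 1.1862), x⁻ = (3.1768, -0.0825) → reset → x⁺ = (2.8920, -0.2909), jump to mode 1
Mode 1: guard c·x = 3.1066 hit at Δt = 1.1337 (t = 2.3199), x⁻ = (2.7468, -3.3133) → reset → x⁺ = (2.6848, -2.7763), jump to mode 0
Mode 0: flow for 1.1299 to horizon, guard not reached → x = (-1.2538, -0.2841)

1 1.1862 2->1
2 2.3199 1->0
final: 0 -1.2538 -0.2841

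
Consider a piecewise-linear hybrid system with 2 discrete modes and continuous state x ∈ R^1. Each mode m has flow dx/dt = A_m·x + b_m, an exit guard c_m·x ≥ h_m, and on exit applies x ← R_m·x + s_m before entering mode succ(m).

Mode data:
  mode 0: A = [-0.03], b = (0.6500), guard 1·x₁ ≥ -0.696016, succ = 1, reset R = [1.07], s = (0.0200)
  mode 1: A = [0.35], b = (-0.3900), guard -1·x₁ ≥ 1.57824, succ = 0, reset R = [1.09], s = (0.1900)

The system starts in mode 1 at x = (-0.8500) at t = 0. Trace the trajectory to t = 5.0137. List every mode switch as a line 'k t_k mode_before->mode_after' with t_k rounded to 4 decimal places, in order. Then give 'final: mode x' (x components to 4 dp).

1 0.9010 1->0
2 2.1219 0->1
3 3.2112 1->0
4 4.4321 0->1
final: 1 -1.1399

Mode 1: guard c·x = 1.5782 hit at Δt = 0.9010 (t = 0.9010), x⁻ = (-1.5782) → reset → x⁺ = (-1.5303), jump to mode 0
Mode 0: guard c·x = -0.6960 hit at Δt = 1.2209 (t = 2.1219), x⁻ = (-0.6960) → reset → x⁺ = (-0.7247), jump to mode 1
Mode 1: guard c·x = 1.5782 hit at Δt = 1.0893 (t = 3.2112), x⁻ = (-1.5782) → reset → x⁺ = (-1.5303), jump to mode 0
Mode 0: guard c·x = -0.6960 hit at Δt = 1.2209 (t = 4.4321), x⁻ = (-0.6960) → reset → x⁺ = (-0.7247), jump to mode 1
Mode 1: flow for 0.5816 to horizon, guard not reached → x = (-1.1399)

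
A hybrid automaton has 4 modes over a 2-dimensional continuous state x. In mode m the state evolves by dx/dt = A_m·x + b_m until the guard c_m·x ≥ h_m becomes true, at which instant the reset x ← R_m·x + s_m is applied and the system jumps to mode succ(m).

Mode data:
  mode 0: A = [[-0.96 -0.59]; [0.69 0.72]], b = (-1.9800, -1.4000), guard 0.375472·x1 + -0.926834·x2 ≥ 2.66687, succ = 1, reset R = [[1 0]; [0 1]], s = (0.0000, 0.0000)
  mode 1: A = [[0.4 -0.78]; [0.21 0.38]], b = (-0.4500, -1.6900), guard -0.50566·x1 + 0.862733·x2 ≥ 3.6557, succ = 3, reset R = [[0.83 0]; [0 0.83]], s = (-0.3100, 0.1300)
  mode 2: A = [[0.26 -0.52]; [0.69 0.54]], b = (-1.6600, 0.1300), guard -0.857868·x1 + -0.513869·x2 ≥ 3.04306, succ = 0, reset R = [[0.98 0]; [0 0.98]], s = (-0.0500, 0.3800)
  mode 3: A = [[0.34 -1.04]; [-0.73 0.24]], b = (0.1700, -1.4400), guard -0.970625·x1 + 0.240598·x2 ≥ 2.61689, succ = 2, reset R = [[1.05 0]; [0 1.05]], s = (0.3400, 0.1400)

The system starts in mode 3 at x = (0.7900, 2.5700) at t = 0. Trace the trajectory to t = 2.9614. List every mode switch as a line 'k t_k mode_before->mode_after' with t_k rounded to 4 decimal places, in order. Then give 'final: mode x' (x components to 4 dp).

1 1.3924 3->2
2 2.0877 2->0
final: 0 -3.0646 -1.5480

Mode 3: guard c·x = 2.6169 hit at Δt = 1.3924 (t = 1.3924), x⁻ = (-2.2180, 1.9289) → reset → x⁺ = (-1.9889, 2.1653), jump to mode 2
Mode 2: guard c·x = 3.0431 hit at Δt = 0.6953 (t = 2.0877), x⁻ = (-4.4160, 1.4503) → reset → x⁺ = (-4.3777, 1.8013), jump to mode 0
Mode 0: flow for 0.8737 to horizon, guard not reached → x = (-3.0646, -1.5480)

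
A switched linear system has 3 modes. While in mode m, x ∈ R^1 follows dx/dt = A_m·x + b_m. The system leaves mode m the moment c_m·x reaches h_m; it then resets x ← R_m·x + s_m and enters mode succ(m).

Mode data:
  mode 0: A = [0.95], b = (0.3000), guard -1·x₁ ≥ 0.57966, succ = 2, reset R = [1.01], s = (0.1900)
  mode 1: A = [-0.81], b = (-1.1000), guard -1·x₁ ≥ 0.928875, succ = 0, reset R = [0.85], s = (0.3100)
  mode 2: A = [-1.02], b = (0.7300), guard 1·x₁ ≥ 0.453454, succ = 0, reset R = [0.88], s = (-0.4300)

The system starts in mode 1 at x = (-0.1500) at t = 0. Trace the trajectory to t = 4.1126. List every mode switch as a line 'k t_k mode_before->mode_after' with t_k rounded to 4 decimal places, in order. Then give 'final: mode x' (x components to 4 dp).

Mode 1: guard c·x = 0.9289 hit at Δt = 1.2777 (t = 1.2777), x⁻ = (-0.9289) → reset → x⁺ = (-0.4795), jump to mode 0
Mode 0: guard c·x = 0.5797 hit at Δt = 0.5022 (t = 1.7799), x⁻ = (-0.5797) → reset → x⁺ = (-0.3955), jump to mode 2
Mode 2: guard c·x = 0.4535 hit at Δt = 1.4156 (t = 3.1955), x⁻ = (0.4535) → reset → x⁺ = (-0.0310), jump to mode 0
Mode 0: flow for 0.9171 to horizon, guard not reached → x = (0.3649)

1 1.2777 1->0
2 1.7799 0->2
3 3.1955 2->0
final: 0 0.3649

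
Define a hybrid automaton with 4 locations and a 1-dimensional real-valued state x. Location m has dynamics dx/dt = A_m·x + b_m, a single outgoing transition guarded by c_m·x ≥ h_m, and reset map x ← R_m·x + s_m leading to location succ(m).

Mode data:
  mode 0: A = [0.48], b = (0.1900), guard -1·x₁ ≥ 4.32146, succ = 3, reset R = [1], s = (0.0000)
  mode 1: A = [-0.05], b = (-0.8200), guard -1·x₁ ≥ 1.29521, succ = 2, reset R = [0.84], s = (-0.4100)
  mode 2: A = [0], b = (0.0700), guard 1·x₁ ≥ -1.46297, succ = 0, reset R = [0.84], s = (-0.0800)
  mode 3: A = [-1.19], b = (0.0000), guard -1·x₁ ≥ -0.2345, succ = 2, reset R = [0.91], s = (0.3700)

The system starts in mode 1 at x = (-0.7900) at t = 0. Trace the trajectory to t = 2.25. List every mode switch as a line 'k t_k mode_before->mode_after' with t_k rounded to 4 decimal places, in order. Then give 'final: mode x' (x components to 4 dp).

Mode 1: guard c·x = 1.2952 hit at Δt = 0.6580 (t = 0.6580), x⁻ = (-1.2952) → reset → x⁺ = (-1.4980), jump to mode 2
Mode 2: guard c·x = -1.4630 hit at Δt = 0.5001 (t = 1.1581), x⁻ = (-1.4630) → reset → x⁺ = (-1.3089), jump to mode 0
Mode 0: flow for 1.0919 to horizon, guard not reached → x = (-1.9380)

1 0.6580 1->2
2 1.1581 2->0
final: 0 -1.9380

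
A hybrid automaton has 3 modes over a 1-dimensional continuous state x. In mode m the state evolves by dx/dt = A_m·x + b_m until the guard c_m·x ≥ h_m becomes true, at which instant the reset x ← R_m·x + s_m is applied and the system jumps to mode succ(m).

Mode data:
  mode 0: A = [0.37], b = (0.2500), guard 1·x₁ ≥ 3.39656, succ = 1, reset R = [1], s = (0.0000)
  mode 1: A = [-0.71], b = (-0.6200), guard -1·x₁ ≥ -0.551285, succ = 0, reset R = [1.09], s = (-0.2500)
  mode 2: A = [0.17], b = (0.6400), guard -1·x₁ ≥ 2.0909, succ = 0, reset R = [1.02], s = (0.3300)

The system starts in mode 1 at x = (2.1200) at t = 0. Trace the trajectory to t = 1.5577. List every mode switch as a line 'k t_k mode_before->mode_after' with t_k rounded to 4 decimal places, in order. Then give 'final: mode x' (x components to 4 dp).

1 1.0458 1->0
final: 0 0.5650

Mode 1: guard c·x = -0.5513 hit at Δt = 1.0458 (t = 1.0458), x⁻ = (0.5513) → reset → x⁺ = (0.3509), jump to mode 0
Mode 0: flow for 0.5119 to horizon, guard not reached → x = (0.5650)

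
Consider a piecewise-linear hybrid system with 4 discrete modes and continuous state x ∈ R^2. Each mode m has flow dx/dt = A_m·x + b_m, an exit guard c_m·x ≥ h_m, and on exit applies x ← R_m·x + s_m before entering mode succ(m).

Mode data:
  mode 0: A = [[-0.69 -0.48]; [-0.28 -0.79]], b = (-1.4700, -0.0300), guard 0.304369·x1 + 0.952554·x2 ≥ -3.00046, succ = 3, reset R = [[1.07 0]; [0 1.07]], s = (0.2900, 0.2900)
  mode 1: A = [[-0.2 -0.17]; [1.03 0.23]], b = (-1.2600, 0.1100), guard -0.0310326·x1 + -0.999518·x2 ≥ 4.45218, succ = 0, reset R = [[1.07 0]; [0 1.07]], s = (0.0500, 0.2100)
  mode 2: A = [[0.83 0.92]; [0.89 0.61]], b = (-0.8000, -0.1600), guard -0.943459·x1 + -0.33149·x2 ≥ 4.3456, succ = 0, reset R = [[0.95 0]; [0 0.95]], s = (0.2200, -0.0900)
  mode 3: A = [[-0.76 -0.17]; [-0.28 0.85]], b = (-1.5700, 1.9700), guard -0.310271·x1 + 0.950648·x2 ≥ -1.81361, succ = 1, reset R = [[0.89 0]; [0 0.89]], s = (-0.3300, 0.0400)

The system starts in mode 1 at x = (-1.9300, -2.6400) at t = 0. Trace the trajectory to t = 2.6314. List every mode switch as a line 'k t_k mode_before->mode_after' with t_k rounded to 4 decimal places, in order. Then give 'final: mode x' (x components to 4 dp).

1 0.6288 1->0
2 1.1810 0->3
3 2.3193 3->1
final: 1 -1.7278 -2.7279

Mode 1: guard c·x = 4.4522 hit at Δt = 0.6288 (t = 0.6288), x⁻ = (-2.0946, -4.3893) → reset → x⁺ = (-2.1912, -4.4865), jump to mode 0
Mode 0: guard c·x = -3.0005 hit at Δt = 0.5522 (t = 1.1810), x⁻ = (-1.4088, -2.6998) → reset → x⁺ = (-1.2174, -2.5987), jump to mode 3
Mode 3: guard c·x = -1.8136 hit at Δt = 1.1383 (t = 2.3193), x⁻ = (-1.3867, -2.3603) → reset → x⁺ = (-1.5641, -2.0607), jump to mode 1
Mode 1: flow for 0.3121 to horizon, guard not reached → x = (-1.7278, -2.7279)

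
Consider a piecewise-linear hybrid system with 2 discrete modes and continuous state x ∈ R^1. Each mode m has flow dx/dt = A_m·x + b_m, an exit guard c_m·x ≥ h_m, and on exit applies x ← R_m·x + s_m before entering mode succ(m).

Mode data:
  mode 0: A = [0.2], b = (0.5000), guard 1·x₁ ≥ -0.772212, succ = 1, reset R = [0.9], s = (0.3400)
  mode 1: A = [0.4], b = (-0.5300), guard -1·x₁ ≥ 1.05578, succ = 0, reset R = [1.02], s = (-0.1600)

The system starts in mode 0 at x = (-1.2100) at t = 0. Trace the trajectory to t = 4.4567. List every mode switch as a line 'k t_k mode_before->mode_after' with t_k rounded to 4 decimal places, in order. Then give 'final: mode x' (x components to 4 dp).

Mode 0: guard c·x = -0.7722 hit at Δt = 1.4610 (t = 1.4610), x⁻ = (-0.7722) → reset → x⁺ = (-0.3550), jump to mode 1
Mode 1: guard c·x = 1.0558 hit at Δt = 0.8716 (t = 2.3326), x⁻ = (-1.0558) → reset → x⁺ = (-1.2369), jump to mode 0
Mode 0: guard c·x = -0.7722 hit at Δt = 1.5663 (t = 3.8989), x⁻ = (-0.7722) → reset → x⁺ = (-0.3550), jump to mode 1
Mode 1: flow for 0.5578 to horizon, guard not reached → x = (-0.7749)

1 1.4610 0->1
2 2.3326 1->0
3 3.8989 0->1
final: 1 -0.7749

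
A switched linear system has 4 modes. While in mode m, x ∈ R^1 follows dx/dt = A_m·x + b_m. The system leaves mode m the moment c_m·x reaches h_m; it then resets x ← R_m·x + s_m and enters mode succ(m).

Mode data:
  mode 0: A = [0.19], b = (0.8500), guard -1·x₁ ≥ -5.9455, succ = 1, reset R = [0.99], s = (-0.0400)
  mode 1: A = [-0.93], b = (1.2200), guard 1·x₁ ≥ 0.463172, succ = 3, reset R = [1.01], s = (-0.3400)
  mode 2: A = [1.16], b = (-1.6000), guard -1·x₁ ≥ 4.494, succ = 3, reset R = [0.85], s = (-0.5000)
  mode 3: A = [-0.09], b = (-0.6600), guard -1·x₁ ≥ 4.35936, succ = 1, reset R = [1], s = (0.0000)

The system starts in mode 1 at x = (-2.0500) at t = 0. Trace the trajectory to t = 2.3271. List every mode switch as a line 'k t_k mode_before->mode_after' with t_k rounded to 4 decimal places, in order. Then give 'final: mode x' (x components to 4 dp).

1 1.4802 1->3
final: 3 -0.4198

Mode 1: guard c·x = 0.4632 hit at Δt = 1.4802 (t = 1.4802), x⁻ = (0.4632) → reset → x⁺ = (0.1278), jump to mode 3
Mode 3: flow for 0.8469 to horizon, guard not reached → x = (-0.4198)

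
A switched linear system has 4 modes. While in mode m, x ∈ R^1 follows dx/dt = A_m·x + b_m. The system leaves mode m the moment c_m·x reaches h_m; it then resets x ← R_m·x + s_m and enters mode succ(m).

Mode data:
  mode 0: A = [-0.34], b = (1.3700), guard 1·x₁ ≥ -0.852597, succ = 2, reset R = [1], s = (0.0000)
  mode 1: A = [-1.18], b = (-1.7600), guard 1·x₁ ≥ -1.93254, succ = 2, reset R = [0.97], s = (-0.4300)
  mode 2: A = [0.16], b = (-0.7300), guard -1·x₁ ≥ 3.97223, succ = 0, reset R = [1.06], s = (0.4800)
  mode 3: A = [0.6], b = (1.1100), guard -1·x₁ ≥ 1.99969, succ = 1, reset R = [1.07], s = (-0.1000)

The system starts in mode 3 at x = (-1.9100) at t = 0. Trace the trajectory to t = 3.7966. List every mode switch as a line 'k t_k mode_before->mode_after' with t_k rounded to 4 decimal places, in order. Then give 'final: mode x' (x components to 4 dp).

1 1.5237 3->1
2 1.9716 1->2
3 3.3304 2->0
final: 0 -2.5931

Mode 3: guard c·x = 1.9997 hit at Δt = 1.5237 (t = 1.5237), x⁻ = (-1.9997) → reset → x⁺ = (-2.2397), jump to mode 1
Mode 1: guard c·x = -1.9325 hit at Δt = 0.4479 (t = 1.9716), x⁻ = (-1.9325) → reset → x⁺ = (-2.3046), jump to mode 2
Mode 2: guard c·x = 3.9722 hit at Δt = 1.3588 (t = 3.3304), x⁻ = (-3.9722) → reset → x⁺ = (-3.7306), jump to mode 0
Mode 0: flow for 0.4662 to horizon, guard not reached → x = (-2.5931)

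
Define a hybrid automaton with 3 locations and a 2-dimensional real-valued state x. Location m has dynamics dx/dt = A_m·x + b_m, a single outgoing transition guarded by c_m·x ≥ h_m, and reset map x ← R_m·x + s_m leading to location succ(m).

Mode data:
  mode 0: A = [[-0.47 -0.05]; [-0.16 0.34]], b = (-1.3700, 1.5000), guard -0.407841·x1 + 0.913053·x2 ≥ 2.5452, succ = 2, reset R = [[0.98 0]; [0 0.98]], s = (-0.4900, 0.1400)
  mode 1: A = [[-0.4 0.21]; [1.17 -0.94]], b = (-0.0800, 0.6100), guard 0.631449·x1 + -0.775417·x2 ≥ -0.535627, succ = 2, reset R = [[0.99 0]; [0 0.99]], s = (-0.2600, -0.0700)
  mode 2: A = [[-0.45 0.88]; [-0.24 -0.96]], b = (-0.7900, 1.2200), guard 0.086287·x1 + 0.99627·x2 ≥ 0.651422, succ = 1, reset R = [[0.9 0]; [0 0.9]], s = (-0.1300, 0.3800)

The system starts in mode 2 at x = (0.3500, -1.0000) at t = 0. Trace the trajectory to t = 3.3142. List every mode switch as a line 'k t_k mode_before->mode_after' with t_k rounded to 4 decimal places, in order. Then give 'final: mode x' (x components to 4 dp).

Mode 2: guard c·x = 0.6514 hit at Δt = 1.3230 (t = 1.3230), x⁻ = (-0.5187, 0.6988) → reset → x⁺ = (-0.5968, 1.0089), jump to mode 1
Mode 1: guard c·x = -0.5356 hit at Δt = 1.1653 (t = 2.4883), x⁻ = (-0.3290, 0.4228) → reset → x⁺ = (-0.5857, 0.3486), jump to mode 2
Mode 2: guard c·x = 0.6514 hit at Δt = 0.4218 (t = 2.9101), x⁻ = (-0.6038, 0.7062) → reset → x⁺ = (-0.6734, 1.0155), jump to mode 1
Mode 1: flow for 0.4041 to horizon, guard not reached → x = (-0.5385, 0.6646)

1 1.3230 2->1
2 2.4883 1->2
3 2.9101 2->1
final: 1 -0.5385 0.6646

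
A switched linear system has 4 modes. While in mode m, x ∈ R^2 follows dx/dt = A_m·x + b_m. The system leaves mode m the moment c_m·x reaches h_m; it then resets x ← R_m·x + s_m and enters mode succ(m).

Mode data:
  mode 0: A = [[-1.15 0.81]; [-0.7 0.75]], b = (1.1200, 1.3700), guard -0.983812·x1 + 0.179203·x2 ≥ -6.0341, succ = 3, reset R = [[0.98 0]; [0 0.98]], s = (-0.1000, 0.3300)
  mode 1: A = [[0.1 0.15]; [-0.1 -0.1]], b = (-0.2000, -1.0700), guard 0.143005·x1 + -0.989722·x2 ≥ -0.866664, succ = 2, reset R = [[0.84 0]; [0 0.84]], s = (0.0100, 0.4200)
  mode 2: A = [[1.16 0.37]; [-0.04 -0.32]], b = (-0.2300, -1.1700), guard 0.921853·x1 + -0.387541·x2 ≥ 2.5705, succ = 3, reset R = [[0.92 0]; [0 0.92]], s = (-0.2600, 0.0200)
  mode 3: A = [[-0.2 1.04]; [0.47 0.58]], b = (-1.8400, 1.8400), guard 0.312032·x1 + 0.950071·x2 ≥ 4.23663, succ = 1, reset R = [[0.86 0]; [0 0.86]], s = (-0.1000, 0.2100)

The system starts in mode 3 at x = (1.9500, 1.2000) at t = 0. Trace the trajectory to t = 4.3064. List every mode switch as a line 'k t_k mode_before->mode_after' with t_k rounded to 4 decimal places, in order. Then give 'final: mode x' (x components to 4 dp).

Mode 3: guard c·x = 4.2366 hit at Δt = 0.6211 (t = 0.6211), x⁻ = (2.1218, 3.7624) → reset → x⁺ = (1.7248, 3.4457), jump to mode 1
Mode 1: guard c·x = -0.8667 hit at Δt = 1.4951 (t = 2.1162), x⁻ = (2.2438, 1.1999) → reset → x⁺ = (1.8948, 1.4279), jump to mode 2
Mode 2: guard c·x = 2.5705 hit at Δt = 0.4019 (t = 2.5181), x⁻ = (3.1150, 0.7769) → reset → x⁺ = (2.6058, 0.7348), jump to mode 3
Mode 3: guard c·x = 4.2366 hit at Δt = 0.6953 (t = 3.2134), x⁻ = (2.5075, 3.6357) → reset → x⁺ = (2.0565, 3.3367), jump to mode 1
Mode 1: flow for 1.0930 to horizon, guard not reached → x = (2.4953, 1.6453)

1 0.6211 3->1
2 2.1162 1->2
3 2.5181 2->3
4 3.2134 3->1
final: 1 2.4953 1.6453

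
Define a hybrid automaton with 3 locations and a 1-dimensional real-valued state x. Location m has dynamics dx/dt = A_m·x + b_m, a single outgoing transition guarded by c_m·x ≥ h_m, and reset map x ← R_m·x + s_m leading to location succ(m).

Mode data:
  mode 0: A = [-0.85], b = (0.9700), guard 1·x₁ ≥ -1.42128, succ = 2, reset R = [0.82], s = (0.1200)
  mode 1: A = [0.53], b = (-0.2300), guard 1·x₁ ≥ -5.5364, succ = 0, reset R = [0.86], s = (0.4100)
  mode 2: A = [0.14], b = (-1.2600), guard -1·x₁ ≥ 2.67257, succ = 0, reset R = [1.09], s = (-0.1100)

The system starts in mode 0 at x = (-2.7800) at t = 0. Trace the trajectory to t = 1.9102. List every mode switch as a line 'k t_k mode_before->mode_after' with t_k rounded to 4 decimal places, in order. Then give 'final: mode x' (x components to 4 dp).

Mode 0: guard c·x = -1.4213 hit at Δt = 0.5005 (t = 0.5005), x⁻ = (-1.4213) → reset → x⁺ = (-1.0454), jump to mode 2
Mode 2: guard c·x = 2.6726 hit at Δt = 1.0723 (t = 1.5728), x⁻ = (-2.6726) → reset → x⁺ = (-3.0231), jump to mode 0
Mode 0: flow for 0.3374 to horizon, guard not reached → x = (-1.9848)

1 0.5005 0->2
2 1.5728 2->0
final: 0 -1.9848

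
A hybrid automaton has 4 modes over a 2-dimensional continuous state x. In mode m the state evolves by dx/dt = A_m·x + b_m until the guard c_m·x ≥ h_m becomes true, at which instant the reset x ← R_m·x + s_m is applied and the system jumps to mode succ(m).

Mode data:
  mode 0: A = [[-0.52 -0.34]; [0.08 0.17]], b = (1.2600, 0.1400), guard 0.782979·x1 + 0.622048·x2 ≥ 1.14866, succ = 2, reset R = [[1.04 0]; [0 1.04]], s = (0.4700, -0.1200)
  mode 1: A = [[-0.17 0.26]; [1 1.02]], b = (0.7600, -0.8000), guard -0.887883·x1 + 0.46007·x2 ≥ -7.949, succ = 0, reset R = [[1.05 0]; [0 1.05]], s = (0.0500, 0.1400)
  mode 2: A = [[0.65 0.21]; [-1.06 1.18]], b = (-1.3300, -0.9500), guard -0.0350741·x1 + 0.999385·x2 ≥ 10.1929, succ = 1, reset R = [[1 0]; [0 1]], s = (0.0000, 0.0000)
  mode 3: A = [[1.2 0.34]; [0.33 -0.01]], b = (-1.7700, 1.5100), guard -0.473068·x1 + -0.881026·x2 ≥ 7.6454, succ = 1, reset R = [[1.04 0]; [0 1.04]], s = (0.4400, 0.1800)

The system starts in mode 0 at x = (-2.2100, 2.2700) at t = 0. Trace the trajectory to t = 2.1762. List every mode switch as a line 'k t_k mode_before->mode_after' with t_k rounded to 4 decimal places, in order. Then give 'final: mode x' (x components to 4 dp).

1 1.2551 0->2
final: 2 -1.0855 8.0687

Mode 0: guard c·x = 1.1487 hit at Δt = 1.2551 (t = 1.2551), x⁻ = (-0.7938, 2.8457) → reset → x⁺ = (-0.3555, 2.8395), jump to mode 2
Mode 2: flow for 0.9211 to horizon, guard not reached → x = (-1.0855, 8.0687)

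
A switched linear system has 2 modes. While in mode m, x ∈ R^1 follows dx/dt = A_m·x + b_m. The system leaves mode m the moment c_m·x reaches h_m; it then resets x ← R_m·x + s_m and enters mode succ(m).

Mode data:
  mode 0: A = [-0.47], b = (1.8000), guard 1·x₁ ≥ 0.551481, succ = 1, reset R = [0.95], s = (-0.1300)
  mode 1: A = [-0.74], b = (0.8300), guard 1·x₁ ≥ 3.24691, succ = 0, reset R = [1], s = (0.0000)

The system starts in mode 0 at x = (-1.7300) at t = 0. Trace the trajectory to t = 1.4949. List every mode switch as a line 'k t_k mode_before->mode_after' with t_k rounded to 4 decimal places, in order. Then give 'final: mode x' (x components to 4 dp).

Mode 0: guard c·x = 0.5515 hit at Δt = 1.1239 (t = 1.1239), x⁻ = (0.5515) → reset → x⁺ = (0.3939), jump to mode 1
Mode 1: flow for 0.3710 to horizon, guard not reached → x = (0.5686)

1 1.1239 0->1
final: 1 0.5686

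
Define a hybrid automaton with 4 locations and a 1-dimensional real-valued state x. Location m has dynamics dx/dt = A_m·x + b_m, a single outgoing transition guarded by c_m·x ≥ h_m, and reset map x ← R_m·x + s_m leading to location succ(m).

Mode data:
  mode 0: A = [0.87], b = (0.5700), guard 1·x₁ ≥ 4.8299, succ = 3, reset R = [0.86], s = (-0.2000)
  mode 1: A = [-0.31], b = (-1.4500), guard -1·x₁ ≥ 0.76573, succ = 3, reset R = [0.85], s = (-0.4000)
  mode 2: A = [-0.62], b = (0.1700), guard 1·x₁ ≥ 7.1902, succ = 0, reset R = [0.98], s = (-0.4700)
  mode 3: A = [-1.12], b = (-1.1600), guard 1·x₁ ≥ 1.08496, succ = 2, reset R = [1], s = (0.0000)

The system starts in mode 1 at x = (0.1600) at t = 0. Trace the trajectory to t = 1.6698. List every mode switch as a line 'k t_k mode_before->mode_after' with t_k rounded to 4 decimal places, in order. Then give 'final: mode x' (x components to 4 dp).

Mode 1: guard c·x = 0.7657 hit at Δt = 0.6852 (t = 0.6852), x⁻ = (-0.7657) → reset → x⁺ = (-1.0509), jump to mode 3
Mode 3: flow for 0.9846 to horizon, guard not reached → x = (-1.0407)

1 0.6852 1->3
final: 3 -1.0407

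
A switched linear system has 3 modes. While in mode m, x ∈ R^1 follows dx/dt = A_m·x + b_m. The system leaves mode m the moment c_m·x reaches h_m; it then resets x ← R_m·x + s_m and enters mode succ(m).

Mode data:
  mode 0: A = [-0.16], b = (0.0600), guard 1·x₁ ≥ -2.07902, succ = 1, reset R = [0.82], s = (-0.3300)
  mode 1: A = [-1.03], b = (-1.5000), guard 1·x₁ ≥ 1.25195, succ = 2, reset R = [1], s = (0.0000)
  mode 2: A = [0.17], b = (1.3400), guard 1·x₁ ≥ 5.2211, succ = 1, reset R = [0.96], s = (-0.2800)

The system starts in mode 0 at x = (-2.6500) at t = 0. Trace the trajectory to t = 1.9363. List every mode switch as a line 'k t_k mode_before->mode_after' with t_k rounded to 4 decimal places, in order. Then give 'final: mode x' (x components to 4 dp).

Mode 0: guard c·x = -2.0790 hit at Δt = 1.3074 (t = 1.3074), x⁻ = (-2.0790) → reset → x⁺ = (-2.0348), jump to mode 1
Mode 1: flow for 0.6289 to horizon, guard not reached → x = (-1.7590)

1 1.3074 0->1
final: 1 -1.7590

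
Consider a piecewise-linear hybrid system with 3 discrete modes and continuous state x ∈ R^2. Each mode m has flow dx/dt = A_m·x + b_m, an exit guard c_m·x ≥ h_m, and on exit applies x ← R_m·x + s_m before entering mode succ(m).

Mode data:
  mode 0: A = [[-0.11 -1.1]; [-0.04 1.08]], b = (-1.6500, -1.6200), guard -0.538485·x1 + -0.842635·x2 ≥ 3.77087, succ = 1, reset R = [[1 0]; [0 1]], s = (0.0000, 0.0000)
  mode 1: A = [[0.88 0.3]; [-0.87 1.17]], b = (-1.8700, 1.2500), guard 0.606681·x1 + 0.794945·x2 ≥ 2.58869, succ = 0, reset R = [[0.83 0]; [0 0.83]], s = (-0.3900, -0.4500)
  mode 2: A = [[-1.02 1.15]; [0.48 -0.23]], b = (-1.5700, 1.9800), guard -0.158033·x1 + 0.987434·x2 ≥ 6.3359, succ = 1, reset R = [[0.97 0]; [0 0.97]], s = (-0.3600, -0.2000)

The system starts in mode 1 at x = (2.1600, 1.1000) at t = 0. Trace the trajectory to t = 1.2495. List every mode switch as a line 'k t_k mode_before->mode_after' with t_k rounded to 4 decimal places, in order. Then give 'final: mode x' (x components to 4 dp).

Mode 1: guard c·x = 2.5887 hit at Δt = 0.4457 (t = 0.4457), x⁻ = (2.3816, 1.4389) → reset → x⁺ = (1.5867, 0.7443), jump to mode 0
Mode 0: flow for 0.8038 to horizon, guard not reached → x = (-0.0426, -0.3414)

1 0.4457 1->0
final: 0 -0.0426 -0.3414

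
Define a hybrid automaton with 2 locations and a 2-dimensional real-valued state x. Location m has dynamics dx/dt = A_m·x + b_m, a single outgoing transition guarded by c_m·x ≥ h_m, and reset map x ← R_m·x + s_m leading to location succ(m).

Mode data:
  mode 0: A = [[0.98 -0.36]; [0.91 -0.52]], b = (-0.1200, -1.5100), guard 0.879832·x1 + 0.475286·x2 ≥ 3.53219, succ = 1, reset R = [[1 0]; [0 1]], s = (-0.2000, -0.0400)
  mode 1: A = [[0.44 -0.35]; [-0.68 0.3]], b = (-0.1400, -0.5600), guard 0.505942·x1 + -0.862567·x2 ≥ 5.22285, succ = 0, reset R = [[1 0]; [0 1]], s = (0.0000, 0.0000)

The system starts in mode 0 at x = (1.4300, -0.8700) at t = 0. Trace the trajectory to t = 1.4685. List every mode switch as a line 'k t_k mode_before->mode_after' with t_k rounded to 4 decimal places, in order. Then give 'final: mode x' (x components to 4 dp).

Mode 0: guard c·x = 3.5322 hit at Δt = 0.9925 (t = 0.9925), x⁻ = (3.9304, 0.1559) → reset → x⁺ = (3.7304, 0.1159), jump to mode 1
Mode 1: flow for 0.4760 to horizon, guard not reached → x = (4.6484, -1.5929)

1 0.9925 0->1
final: 1 4.6484 -1.5929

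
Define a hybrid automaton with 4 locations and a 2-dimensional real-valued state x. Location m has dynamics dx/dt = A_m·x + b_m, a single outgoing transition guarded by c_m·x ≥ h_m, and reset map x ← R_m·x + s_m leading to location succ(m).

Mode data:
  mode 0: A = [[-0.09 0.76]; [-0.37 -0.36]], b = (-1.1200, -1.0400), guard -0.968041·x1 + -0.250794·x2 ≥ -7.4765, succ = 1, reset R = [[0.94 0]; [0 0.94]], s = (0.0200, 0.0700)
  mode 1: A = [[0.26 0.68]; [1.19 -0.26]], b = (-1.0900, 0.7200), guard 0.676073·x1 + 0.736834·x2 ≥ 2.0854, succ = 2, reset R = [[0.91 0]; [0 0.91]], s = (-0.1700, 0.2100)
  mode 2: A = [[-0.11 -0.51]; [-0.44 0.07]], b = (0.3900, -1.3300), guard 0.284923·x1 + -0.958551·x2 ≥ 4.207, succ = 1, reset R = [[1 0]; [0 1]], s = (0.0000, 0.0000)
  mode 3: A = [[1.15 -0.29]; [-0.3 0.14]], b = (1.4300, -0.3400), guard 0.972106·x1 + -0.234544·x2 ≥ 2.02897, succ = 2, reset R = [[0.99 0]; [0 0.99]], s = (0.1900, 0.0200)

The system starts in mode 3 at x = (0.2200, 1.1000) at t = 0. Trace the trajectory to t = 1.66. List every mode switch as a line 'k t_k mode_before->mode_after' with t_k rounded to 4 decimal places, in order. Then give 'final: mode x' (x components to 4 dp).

1 0.8494 3->2
final: 2 2.6352 -1.3080

Mode 3: guard c·x = 2.0290 hit at Δt = 0.8494 (t = 0.8494), x⁻ = (2.2441, 0.6504) → reset → x⁺ = (2.4117, 0.6639), jump to mode 2
Mode 2: flow for 0.8106 to horizon, guard not reached → x = (2.6352, -1.3080)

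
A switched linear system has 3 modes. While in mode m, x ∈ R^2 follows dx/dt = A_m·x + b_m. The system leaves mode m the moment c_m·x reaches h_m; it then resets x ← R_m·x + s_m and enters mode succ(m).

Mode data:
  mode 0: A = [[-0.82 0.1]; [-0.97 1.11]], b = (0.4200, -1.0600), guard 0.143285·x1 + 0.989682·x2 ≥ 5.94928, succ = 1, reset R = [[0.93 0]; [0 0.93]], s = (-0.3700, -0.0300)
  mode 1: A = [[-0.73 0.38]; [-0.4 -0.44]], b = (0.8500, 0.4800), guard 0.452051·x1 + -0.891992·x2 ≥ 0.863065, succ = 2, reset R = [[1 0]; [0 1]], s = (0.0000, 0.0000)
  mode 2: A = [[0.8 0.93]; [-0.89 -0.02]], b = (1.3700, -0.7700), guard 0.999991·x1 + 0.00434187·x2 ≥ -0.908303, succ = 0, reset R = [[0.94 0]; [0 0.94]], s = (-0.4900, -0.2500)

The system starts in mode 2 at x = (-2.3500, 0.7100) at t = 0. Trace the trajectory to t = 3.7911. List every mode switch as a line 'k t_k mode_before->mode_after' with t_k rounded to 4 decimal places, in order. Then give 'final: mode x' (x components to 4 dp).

1 1.2363 2->0
2 2.7761 0->1
final: 1 1.7726 3.5672

Mode 2: guard c·x = -0.9083 hit at Δt = 1.2363 (t = 1.2363), x⁻ = (-0.9160, 1.7662) → reset → x⁺ = (-1.3510, 1.4102), jump to mode 0
Mode 0: guard c·x = 5.9493 hit at Δt = 1.5398 (t = 2.7761), x⁻ = (0.3109, 5.9663) → reset → x⁺ = (-0.0809, 5.5187), jump to mode 1
Mode 1: flow for 1.0150 to horizon, guard not reached → x = (1.7726, 3.5672)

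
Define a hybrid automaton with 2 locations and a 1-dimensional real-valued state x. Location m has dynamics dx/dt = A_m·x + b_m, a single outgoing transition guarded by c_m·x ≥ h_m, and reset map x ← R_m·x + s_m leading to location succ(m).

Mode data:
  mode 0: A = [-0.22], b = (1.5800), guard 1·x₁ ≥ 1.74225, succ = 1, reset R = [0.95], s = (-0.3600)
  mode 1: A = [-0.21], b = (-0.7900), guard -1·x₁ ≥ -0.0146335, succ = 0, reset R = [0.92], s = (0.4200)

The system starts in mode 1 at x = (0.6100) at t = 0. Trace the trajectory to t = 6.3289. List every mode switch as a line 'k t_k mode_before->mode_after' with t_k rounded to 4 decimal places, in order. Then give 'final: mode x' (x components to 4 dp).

1 0.6971 1->0
2 1.6771 0->1
3 3.0674 1->0
4 4.0474 0->1
5 5.4378 1->0
final: 0 1.6348

Mode 1: guard c·x = -0.0146 hit at Δt = 0.6971 (t = 0.6971), x⁻ = (0.0146) → reset → x⁺ = (0.4335), jump to mode 0
Mode 0: guard c·x = 1.7423 hit at Δt = 0.9800 (t = 1.6771), x⁻ = (1.7422) → reset → x⁺ = (1.2951), jump to mode 1
Mode 1: guard c·x = -0.0146 hit at Δt = 1.3904 (t = 3.0674), x⁻ = (0.0146) → reset → x⁺ = (0.4335), jump to mode 0
Mode 0: guard c·x = 1.7423 hit at Δt = 0.9800 (t = 4.0474), x⁻ = (1.7423) → reset → x⁺ = (1.2951), jump to mode 1
Mode 1: guard c·x = -0.0146 hit at Δt = 1.3904 (t = 5.4378), x⁻ = (0.0146) → reset → x⁺ = (0.4335), jump to mode 0
Mode 0: flow for 0.8911 to horizon, guard not reached → x = (1.6348)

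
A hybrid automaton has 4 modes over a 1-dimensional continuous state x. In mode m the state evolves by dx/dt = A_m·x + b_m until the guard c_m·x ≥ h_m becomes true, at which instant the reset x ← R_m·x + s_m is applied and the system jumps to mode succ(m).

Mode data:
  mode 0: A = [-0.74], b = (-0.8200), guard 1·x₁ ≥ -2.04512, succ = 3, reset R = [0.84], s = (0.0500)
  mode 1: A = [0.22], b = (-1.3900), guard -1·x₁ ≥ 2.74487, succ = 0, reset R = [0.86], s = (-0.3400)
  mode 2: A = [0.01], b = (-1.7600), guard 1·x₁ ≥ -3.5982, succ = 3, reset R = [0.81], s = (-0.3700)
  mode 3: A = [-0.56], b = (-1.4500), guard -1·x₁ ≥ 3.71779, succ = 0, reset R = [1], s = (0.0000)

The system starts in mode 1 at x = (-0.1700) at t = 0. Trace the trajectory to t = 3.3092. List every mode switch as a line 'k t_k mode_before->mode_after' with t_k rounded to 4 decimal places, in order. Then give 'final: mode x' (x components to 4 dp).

Mode 1: guard c·x = 2.7449 hit at Δt = 1.5192 (t = 1.5192), x⁻ = (-2.7449) → reset → x⁺ = (-2.7006), jump to mode 0
Mode 0: guard c·x = -2.0451 hit at Δt = 0.7167 (t = 2.2359), x⁻ = (-2.0451) → reset → x⁺ = (-1.6679), jump to mode 3
Mode 3: flow for 1.0733 to horizon, guard not reached → x = (-2.0842)

1 1.5192 1->0
2 2.2359 0->3
final: 3 -2.0842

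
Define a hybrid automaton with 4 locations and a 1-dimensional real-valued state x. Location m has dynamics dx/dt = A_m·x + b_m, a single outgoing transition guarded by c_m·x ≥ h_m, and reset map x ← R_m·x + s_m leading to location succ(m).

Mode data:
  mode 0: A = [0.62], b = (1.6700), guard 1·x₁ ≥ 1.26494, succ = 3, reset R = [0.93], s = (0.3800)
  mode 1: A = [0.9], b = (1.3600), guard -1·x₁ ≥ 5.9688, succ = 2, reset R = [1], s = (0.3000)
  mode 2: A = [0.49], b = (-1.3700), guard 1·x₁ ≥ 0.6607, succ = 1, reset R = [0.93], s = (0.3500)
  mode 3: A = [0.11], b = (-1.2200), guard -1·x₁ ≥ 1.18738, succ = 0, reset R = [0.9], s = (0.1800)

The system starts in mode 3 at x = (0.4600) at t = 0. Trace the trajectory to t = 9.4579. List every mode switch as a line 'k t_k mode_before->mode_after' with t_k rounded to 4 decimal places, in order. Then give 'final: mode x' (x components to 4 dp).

1 1.3097 3->0
2 2.5764 0->3
3 4.8756 3->0
4 6.1423 0->3
5 8.4415 3->0
final: 0 0.6959

Mode 3: guard c·x = 1.1874 hit at Δt = 1.3097 (t = 1.3097), x⁻ = (-1.1874) → reset → x⁺ = (-0.8886), jump to mode 0
Mode 0: guard c·x = 1.2649 hit at Δt = 1.2667 (t = 2.5764), x⁻ = (1.2649) → reset → x⁺ = (1.5564), jump to mode 3
Mode 3: guard c·x = 1.1874 hit at Δt = 2.2992 (t = 4.8756), x⁻ = (-1.1874) → reset → x⁺ = (-0.8886), jump to mode 0
Mode 0: guard c·x = 1.2649 hit at Δt = 1.2667 (t = 6.1423), x⁻ = (1.2649) → reset → x⁺ = (1.5564), jump to mode 3
Mode 3: guard c·x = 1.1874 hit at Δt = 2.2992 (t = 8.4415), x⁻ = (-1.1874) → reset → x⁺ = (-0.8886), jump to mode 0
Mode 0: flow for 1.0164 to horizon, guard not reached → x = (0.6959)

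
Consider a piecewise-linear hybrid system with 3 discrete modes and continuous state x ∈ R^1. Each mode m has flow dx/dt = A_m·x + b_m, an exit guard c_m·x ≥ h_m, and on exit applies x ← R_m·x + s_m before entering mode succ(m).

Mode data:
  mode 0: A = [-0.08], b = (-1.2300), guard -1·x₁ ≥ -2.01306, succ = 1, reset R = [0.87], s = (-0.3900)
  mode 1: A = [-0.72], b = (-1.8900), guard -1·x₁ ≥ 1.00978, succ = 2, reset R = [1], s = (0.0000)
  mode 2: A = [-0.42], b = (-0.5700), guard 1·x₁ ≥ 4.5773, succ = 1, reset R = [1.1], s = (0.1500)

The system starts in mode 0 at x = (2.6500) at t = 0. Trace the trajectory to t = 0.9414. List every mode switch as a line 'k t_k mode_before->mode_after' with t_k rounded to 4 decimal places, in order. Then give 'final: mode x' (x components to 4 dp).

1 0.4497 0->1
final: 1 0.1729

Mode 0: guard c·x = -2.0131 hit at Δt = 0.4497 (t = 0.4497), x⁻ = (2.0131) → reset → x⁺ = (1.3614), jump to mode 1
Mode 1: flow for 0.4917 to horizon, guard not reached → x = (0.1729)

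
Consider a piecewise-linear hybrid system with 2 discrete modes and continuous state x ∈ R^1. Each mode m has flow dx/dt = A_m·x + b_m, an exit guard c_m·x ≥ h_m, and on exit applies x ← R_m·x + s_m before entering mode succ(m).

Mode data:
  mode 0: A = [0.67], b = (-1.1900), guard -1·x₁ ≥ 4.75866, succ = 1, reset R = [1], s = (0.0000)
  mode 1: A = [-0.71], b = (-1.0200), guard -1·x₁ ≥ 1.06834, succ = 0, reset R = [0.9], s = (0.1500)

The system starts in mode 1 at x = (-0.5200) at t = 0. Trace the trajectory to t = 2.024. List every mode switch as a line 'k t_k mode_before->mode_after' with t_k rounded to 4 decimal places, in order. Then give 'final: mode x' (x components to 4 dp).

Mode 1: guard c·x = 1.0683 hit at Δt = 1.2843 (t = 1.2843), x⁻ = (-1.0683) → reset → x⁺ = (-0.8115), jump to mode 0
Mode 0: flow for 0.7397 to horizon, guard not reached → x = (-2.4714)

1 1.2843 1->0
final: 0 -2.4714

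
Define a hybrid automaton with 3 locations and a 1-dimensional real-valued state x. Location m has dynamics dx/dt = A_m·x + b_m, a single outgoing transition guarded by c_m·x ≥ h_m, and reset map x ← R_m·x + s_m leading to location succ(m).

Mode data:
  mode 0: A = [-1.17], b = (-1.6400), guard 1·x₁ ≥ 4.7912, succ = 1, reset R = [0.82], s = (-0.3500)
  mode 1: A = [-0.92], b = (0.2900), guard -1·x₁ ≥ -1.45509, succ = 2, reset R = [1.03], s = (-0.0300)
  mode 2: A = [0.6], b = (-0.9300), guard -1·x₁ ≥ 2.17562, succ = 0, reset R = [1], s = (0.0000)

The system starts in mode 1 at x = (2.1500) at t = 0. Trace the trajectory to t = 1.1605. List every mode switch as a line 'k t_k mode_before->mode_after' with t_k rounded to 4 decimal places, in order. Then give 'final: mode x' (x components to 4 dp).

Mode 1: guard c·x = -1.4551 hit at Δt = 0.5174 (t = 0.5174), x⁻ = (1.4551) → reset → x⁺ = (1.4687), jump to mode 2
Mode 2: flow for 0.6431 to horizon, guard not reached → x = (1.4305)

1 0.5174 1->2
final: 2 1.4305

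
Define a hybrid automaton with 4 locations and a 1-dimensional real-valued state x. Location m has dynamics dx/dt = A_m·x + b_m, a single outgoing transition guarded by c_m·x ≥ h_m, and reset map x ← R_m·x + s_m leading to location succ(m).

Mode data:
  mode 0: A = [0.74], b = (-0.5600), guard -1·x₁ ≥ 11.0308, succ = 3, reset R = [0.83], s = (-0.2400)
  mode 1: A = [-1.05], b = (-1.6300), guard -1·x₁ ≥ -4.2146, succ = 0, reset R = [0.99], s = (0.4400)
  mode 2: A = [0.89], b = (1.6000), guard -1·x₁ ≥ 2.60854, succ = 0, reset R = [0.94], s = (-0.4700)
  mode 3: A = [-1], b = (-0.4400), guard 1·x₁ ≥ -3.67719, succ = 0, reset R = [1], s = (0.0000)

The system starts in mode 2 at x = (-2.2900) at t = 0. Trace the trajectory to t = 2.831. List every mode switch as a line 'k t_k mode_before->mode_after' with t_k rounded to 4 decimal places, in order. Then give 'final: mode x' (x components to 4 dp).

Mode 2: guard c·x = 2.6085 hit at Δt = 0.5607 (t = 0.5607), x⁻ = (-2.6085) → reset → x⁺ = (-2.9220), jump to mode 0
Mode 0: guard c·x = 11.0308 hit at Δt = 1.5736 (t = 2.1343), x⁻ = (-11.0308) → reset → x⁺ = (-9.3956), jump to mode 3
Mode 3: flow for 0.6967 to horizon, guard not reached → x = (-4.9019)

1 0.5607 2->0
2 2.1343 0->3
final: 3 -4.9019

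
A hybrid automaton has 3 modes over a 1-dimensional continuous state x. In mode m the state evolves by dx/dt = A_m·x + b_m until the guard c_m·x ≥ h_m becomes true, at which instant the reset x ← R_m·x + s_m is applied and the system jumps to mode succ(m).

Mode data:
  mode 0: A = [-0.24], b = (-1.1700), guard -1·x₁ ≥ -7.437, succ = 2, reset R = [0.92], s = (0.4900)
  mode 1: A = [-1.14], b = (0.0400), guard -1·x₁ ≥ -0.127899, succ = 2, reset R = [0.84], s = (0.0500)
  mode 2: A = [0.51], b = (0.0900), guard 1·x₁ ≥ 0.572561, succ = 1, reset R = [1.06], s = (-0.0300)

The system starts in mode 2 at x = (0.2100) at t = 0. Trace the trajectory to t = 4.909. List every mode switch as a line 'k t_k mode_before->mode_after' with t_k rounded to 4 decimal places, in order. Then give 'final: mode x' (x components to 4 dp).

Mode 2: guard c·x = 0.5726 hit at Δt = 1.2975 (t = 1.2975), x⁻ = (0.5726) → reset → x⁺ = (0.5769), jump to mode 1
Mode 1: guard c·x = -0.1279 hit at Δt = 1.5477 (t = 2.8452), x⁻ = (0.1279) → reset → x⁺ = (0.1574), jump to mode 2
Mode 2: guard c·x = 0.5726 hit at Δt = 1.5842 (t = 4.4294), x⁻ = (0.5726) → reset → x⁺ = (0.5769), jump to mode 1
Mode 1: flow for 0.4796 to horizon, guard not reached → x = (0.3487)

1 1.2975 2->1
2 2.8452 1->2
3 4.4294 2->1
final: 1 0.3487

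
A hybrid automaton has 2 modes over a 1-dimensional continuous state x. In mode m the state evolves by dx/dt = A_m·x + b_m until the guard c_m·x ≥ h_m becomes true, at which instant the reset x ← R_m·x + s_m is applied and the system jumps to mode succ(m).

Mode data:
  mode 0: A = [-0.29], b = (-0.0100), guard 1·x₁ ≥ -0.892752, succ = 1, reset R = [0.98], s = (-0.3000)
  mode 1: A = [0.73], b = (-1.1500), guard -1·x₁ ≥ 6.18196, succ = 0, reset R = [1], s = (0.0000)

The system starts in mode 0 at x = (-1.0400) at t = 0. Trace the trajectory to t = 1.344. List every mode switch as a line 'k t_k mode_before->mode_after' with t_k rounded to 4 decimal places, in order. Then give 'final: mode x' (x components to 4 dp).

1 0.5460 0->1
final: 1 -3.3492

Mode 0: guard c·x = -0.8928 hit at Δt = 0.5460 (t = 0.5460), x⁻ = (-0.8928) → reset → x⁺ = (-1.1749), jump to mode 1
Mode 1: flow for 0.7980 to horizon, guard not reached → x = (-3.3492)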